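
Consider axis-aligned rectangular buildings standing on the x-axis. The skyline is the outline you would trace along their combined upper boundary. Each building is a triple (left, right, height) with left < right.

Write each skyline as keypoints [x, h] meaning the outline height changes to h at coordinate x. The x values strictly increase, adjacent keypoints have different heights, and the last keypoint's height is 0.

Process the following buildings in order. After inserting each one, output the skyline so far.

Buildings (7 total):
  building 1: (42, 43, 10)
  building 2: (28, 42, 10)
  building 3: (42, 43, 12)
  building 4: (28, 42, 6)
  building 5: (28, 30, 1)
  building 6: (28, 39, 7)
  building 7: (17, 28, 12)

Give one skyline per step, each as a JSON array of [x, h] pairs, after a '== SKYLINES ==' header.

== SKYLINES ==
[[42,10],[43,0]]
[[28,10],[43,0]]
[[28,10],[42,12],[43,0]]
[[28,10],[42,12],[43,0]]
[[28,10],[42,12],[43,0]]
[[28,10],[42,12],[43,0]]
[[17,12],[28,10],[42,12],[43,0]]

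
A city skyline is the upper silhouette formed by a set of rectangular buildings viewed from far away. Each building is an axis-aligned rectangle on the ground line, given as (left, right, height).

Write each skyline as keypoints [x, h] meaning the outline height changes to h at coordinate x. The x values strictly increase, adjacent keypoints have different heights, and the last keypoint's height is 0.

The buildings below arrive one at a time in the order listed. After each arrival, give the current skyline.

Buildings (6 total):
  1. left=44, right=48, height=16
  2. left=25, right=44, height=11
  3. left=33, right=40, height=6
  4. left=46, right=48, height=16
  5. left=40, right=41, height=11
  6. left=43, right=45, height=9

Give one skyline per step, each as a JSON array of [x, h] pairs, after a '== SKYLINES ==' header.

== SKYLINES ==
[[44,16],[48,0]]
[[25,11],[44,16],[48,0]]
[[25,11],[44,16],[48,0]]
[[25,11],[44,16],[48,0]]
[[25,11],[44,16],[48,0]]
[[25,11],[44,16],[48,0]]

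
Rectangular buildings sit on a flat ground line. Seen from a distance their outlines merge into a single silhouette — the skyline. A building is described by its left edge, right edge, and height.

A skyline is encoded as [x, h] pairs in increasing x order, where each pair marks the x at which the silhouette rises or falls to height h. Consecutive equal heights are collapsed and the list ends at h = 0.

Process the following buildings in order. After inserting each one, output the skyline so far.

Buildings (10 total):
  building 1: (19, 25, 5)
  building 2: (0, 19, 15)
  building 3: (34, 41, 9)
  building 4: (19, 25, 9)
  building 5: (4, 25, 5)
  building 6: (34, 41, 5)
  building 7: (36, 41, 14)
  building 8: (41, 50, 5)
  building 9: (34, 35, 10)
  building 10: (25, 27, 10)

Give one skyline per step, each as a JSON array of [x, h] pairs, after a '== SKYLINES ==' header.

== SKYLINES ==
[[19,5],[25,0]]
[[0,15],[19,5],[25,0]]
[[0,15],[19,5],[25,0],[34,9],[41,0]]
[[0,15],[19,9],[25,0],[34,9],[41,0]]
[[0,15],[19,9],[25,0],[34,9],[41,0]]
[[0,15],[19,9],[25,0],[34,9],[41,0]]
[[0,15],[19,9],[25,0],[34,9],[36,14],[41,0]]
[[0,15],[19,9],[25,0],[34,9],[36,14],[41,5],[50,0]]
[[0,15],[19,9],[25,0],[34,10],[35,9],[36,14],[41,5],[50,0]]
[[0,15],[19,9],[25,10],[27,0],[34,10],[35,9],[36,14],[41,5],[50,0]]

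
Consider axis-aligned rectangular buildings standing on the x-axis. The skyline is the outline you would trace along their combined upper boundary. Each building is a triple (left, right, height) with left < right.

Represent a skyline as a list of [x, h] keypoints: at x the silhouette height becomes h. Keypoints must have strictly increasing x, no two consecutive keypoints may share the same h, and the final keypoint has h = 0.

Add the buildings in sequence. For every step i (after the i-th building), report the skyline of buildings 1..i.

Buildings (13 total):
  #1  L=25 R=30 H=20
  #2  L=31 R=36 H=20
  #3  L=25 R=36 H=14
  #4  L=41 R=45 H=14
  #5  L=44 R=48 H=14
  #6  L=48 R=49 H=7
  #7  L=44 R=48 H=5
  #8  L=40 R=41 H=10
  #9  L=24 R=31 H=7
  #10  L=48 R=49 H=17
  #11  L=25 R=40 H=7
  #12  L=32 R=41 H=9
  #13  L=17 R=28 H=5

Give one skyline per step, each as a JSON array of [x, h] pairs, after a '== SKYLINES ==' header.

== SKYLINES ==
[[25,20],[30,0]]
[[25,20],[30,0],[31,20],[36,0]]
[[25,20],[30,14],[31,20],[36,0]]
[[25,20],[30,14],[31,20],[36,0],[41,14],[45,0]]
[[25,20],[30,14],[31,20],[36,0],[41,14],[48,0]]
[[25,20],[30,14],[31,20],[36,0],[41,14],[48,7],[49,0]]
[[25,20],[30,14],[31,20],[36,0],[41,14],[48,7],[49,0]]
[[25,20],[30,14],[31,20],[36,0],[40,10],[41,14],[48,7],[49,0]]
[[24,7],[25,20],[30,14],[31,20],[36,0],[40,10],[41,14],[48,7],[49,0]]
[[24,7],[25,20],[30,14],[31,20],[36,0],[40,10],[41,14],[48,17],[49,0]]
[[24,7],[25,20],[30,14],[31,20],[36,7],[40,10],[41,14],[48,17],[49,0]]
[[24,7],[25,20],[30,14],[31,20],[36,9],[40,10],[41,14],[48,17],[49,0]]
[[17,5],[24,7],[25,20],[30,14],[31,20],[36,9],[40,10],[41,14],[48,17],[49,0]]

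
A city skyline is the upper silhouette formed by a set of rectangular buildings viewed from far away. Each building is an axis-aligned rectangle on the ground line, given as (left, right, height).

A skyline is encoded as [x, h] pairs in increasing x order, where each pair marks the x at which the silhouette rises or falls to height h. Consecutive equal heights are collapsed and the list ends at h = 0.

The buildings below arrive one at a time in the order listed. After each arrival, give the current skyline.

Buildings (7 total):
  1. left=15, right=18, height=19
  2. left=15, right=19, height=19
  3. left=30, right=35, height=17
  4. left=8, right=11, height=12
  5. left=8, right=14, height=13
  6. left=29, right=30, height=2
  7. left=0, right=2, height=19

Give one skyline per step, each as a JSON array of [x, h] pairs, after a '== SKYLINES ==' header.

== SKYLINES ==
[[15,19],[18,0]]
[[15,19],[19,0]]
[[15,19],[19,0],[30,17],[35,0]]
[[8,12],[11,0],[15,19],[19,0],[30,17],[35,0]]
[[8,13],[14,0],[15,19],[19,0],[30,17],[35,0]]
[[8,13],[14,0],[15,19],[19,0],[29,2],[30,17],[35,0]]
[[0,19],[2,0],[8,13],[14,0],[15,19],[19,0],[29,2],[30,17],[35,0]]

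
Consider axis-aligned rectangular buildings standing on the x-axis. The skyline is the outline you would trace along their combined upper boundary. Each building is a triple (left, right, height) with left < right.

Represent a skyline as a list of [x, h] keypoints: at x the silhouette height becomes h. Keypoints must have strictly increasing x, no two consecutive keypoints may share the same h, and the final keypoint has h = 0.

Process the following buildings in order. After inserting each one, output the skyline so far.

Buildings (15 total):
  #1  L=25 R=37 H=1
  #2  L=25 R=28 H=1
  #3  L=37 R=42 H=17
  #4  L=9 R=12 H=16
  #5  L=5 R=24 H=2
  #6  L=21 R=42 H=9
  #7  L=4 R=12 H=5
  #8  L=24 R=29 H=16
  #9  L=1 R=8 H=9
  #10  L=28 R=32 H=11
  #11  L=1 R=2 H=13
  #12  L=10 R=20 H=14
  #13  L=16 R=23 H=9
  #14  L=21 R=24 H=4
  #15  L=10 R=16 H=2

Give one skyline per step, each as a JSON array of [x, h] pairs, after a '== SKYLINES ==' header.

== SKYLINES ==
[[25,1],[37,0]]
[[25,1],[37,0]]
[[25,1],[37,17],[42,0]]
[[9,16],[12,0],[25,1],[37,17],[42,0]]
[[5,2],[9,16],[12,2],[24,0],[25,1],[37,17],[42,0]]
[[5,2],[9,16],[12,2],[21,9],[37,17],[42,0]]
[[4,5],[9,16],[12,2],[21,9],[37,17],[42,0]]
[[4,5],[9,16],[12,2],[21,9],[24,16],[29,9],[37,17],[42,0]]
[[1,9],[8,5],[9,16],[12,2],[21,9],[24,16],[29,9],[37,17],[42,0]]
[[1,9],[8,5],[9,16],[12,2],[21,9],[24,16],[29,11],[32,9],[37,17],[42,0]]
[[1,13],[2,9],[8,5],[9,16],[12,2],[21,9],[24,16],[29,11],[32,9],[37,17],[42,0]]
[[1,13],[2,9],[8,5],[9,16],[12,14],[20,2],[21,9],[24,16],[29,11],[32,9],[37,17],[42,0]]
[[1,13],[2,9],[8,5],[9,16],[12,14],[20,9],[24,16],[29,11],[32,9],[37,17],[42,0]]
[[1,13],[2,9],[8,5],[9,16],[12,14],[20,9],[24,16],[29,11],[32,9],[37,17],[42,0]]
[[1,13],[2,9],[8,5],[9,16],[12,14],[20,9],[24,16],[29,11],[32,9],[37,17],[42,0]]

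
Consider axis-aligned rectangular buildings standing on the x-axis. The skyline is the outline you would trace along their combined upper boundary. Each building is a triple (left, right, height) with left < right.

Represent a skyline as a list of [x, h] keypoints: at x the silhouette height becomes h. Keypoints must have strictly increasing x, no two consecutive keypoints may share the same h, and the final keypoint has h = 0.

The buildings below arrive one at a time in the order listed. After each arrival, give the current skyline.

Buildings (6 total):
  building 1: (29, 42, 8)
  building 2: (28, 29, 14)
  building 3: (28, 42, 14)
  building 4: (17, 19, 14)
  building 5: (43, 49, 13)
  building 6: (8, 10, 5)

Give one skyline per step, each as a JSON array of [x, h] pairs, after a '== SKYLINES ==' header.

== SKYLINES ==
[[29,8],[42,0]]
[[28,14],[29,8],[42,0]]
[[28,14],[42,0]]
[[17,14],[19,0],[28,14],[42,0]]
[[17,14],[19,0],[28,14],[42,0],[43,13],[49,0]]
[[8,5],[10,0],[17,14],[19,0],[28,14],[42,0],[43,13],[49,0]]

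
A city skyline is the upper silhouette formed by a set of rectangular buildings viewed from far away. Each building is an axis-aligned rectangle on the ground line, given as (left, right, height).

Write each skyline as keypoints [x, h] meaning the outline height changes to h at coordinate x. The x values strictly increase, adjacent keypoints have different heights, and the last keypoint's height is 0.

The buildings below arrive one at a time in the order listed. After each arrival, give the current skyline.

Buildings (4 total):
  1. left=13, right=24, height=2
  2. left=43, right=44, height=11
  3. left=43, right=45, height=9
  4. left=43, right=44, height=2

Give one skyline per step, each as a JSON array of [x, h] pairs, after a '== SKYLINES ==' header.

== SKYLINES ==
[[13,2],[24,0]]
[[13,2],[24,0],[43,11],[44,0]]
[[13,2],[24,0],[43,11],[44,9],[45,0]]
[[13,2],[24,0],[43,11],[44,9],[45,0]]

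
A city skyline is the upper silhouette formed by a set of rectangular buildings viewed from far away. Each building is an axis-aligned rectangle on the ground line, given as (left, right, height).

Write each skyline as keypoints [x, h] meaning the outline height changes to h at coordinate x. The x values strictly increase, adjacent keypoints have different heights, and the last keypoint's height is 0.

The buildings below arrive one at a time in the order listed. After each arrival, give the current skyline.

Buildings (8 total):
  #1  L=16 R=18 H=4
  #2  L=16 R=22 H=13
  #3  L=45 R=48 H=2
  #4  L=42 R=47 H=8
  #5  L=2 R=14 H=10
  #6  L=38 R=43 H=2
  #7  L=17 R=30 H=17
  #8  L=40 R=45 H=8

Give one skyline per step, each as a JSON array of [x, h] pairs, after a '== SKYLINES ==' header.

== SKYLINES ==
[[16,4],[18,0]]
[[16,13],[22,0]]
[[16,13],[22,0],[45,2],[48,0]]
[[16,13],[22,0],[42,8],[47,2],[48,0]]
[[2,10],[14,0],[16,13],[22,0],[42,8],[47,2],[48,0]]
[[2,10],[14,0],[16,13],[22,0],[38,2],[42,8],[47,2],[48,0]]
[[2,10],[14,0],[16,13],[17,17],[30,0],[38,2],[42,8],[47,2],[48,0]]
[[2,10],[14,0],[16,13],[17,17],[30,0],[38,2],[40,8],[47,2],[48,0]]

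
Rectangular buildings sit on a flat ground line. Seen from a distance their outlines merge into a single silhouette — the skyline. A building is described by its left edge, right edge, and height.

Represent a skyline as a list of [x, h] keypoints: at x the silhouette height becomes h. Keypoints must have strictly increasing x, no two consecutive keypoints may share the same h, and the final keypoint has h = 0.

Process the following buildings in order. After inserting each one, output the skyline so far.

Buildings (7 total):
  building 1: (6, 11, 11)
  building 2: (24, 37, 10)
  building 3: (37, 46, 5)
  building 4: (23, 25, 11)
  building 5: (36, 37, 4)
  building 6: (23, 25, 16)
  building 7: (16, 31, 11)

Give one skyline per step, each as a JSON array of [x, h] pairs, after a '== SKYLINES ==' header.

== SKYLINES ==
[[6,11],[11,0]]
[[6,11],[11,0],[24,10],[37,0]]
[[6,11],[11,0],[24,10],[37,5],[46,0]]
[[6,11],[11,0],[23,11],[25,10],[37,5],[46,0]]
[[6,11],[11,0],[23,11],[25,10],[37,5],[46,0]]
[[6,11],[11,0],[23,16],[25,10],[37,5],[46,0]]
[[6,11],[11,0],[16,11],[23,16],[25,11],[31,10],[37,5],[46,0]]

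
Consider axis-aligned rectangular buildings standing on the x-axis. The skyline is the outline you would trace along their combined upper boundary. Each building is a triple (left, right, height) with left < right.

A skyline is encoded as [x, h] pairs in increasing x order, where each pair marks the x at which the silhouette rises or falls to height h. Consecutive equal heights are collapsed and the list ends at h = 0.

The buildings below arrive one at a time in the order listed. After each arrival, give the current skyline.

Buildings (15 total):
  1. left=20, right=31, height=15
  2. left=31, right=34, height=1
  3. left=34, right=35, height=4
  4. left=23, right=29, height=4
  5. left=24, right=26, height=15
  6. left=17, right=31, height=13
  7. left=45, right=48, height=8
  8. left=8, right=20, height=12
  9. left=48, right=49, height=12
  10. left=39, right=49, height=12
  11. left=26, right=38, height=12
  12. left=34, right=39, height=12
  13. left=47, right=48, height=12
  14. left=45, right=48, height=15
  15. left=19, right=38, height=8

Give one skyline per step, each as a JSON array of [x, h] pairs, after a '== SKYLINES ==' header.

== SKYLINES ==
[[20,15],[31,0]]
[[20,15],[31,1],[34,0]]
[[20,15],[31,1],[34,4],[35,0]]
[[20,15],[31,1],[34,4],[35,0]]
[[20,15],[31,1],[34,4],[35,0]]
[[17,13],[20,15],[31,1],[34,4],[35,0]]
[[17,13],[20,15],[31,1],[34,4],[35,0],[45,8],[48,0]]
[[8,12],[17,13],[20,15],[31,1],[34,4],[35,0],[45,8],[48,0]]
[[8,12],[17,13],[20,15],[31,1],[34,4],[35,0],[45,8],[48,12],[49,0]]
[[8,12],[17,13],[20,15],[31,1],[34,4],[35,0],[39,12],[49,0]]
[[8,12],[17,13],[20,15],[31,12],[38,0],[39,12],[49,0]]
[[8,12],[17,13],[20,15],[31,12],[49,0]]
[[8,12],[17,13],[20,15],[31,12],[49,0]]
[[8,12],[17,13],[20,15],[31,12],[45,15],[48,12],[49,0]]
[[8,12],[17,13],[20,15],[31,12],[45,15],[48,12],[49,0]]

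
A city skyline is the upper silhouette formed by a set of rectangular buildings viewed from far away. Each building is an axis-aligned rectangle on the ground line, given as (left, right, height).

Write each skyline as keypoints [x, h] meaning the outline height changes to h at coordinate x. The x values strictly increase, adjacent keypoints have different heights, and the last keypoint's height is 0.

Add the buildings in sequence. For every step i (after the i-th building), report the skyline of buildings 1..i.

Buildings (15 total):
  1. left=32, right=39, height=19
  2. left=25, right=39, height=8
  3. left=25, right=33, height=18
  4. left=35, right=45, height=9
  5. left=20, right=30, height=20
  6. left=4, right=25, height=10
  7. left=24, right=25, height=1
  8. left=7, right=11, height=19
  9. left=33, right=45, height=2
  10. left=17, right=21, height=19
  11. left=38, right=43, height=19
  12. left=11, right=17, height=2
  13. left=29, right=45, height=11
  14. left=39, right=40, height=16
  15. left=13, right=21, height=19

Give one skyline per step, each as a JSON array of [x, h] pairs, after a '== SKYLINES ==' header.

== SKYLINES ==
[[32,19],[39,0]]
[[25,8],[32,19],[39,0]]
[[25,18],[32,19],[39,0]]
[[25,18],[32,19],[39,9],[45,0]]
[[20,20],[30,18],[32,19],[39,9],[45,0]]
[[4,10],[20,20],[30,18],[32,19],[39,9],[45,0]]
[[4,10],[20,20],[30,18],[32,19],[39,9],[45,0]]
[[4,10],[7,19],[11,10],[20,20],[30,18],[32,19],[39,9],[45,0]]
[[4,10],[7,19],[11,10],[20,20],[30,18],[32,19],[39,9],[45,0]]
[[4,10],[7,19],[11,10],[17,19],[20,20],[30,18],[32,19],[39,9],[45,0]]
[[4,10],[7,19],[11,10],[17,19],[20,20],[30,18],[32,19],[43,9],[45,0]]
[[4,10],[7,19],[11,10],[17,19],[20,20],[30,18],[32,19],[43,9],[45,0]]
[[4,10],[7,19],[11,10],[17,19],[20,20],[30,18],[32,19],[43,11],[45,0]]
[[4,10],[7,19],[11,10],[17,19],[20,20],[30,18],[32,19],[43,11],[45,0]]
[[4,10],[7,19],[11,10],[13,19],[20,20],[30,18],[32,19],[43,11],[45,0]]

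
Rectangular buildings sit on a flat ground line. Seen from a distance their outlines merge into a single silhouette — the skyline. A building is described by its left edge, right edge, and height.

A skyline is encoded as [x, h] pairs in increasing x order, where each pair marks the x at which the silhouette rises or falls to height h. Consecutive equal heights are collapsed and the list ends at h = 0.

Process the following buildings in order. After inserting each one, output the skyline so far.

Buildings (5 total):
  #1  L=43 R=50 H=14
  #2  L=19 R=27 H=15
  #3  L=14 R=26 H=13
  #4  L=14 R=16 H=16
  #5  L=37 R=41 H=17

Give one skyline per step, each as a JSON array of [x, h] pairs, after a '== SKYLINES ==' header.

== SKYLINES ==
[[43,14],[50,0]]
[[19,15],[27,0],[43,14],[50,0]]
[[14,13],[19,15],[27,0],[43,14],[50,0]]
[[14,16],[16,13],[19,15],[27,0],[43,14],[50,0]]
[[14,16],[16,13],[19,15],[27,0],[37,17],[41,0],[43,14],[50,0]]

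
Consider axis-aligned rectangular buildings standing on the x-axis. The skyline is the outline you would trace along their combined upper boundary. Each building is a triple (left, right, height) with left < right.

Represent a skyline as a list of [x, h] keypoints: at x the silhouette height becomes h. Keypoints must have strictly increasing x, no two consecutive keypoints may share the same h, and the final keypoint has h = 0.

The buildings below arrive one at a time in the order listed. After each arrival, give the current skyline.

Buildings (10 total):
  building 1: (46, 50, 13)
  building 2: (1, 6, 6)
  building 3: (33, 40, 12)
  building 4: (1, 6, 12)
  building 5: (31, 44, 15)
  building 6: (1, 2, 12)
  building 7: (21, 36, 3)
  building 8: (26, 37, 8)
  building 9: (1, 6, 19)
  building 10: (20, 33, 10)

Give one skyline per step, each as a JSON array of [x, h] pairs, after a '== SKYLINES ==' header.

== SKYLINES ==
[[46,13],[50,0]]
[[1,6],[6,0],[46,13],[50,0]]
[[1,6],[6,0],[33,12],[40,0],[46,13],[50,0]]
[[1,12],[6,0],[33,12],[40,0],[46,13],[50,0]]
[[1,12],[6,0],[31,15],[44,0],[46,13],[50,0]]
[[1,12],[6,0],[31,15],[44,0],[46,13],[50,0]]
[[1,12],[6,0],[21,3],[31,15],[44,0],[46,13],[50,0]]
[[1,12],[6,0],[21,3],[26,8],[31,15],[44,0],[46,13],[50,0]]
[[1,19],[6,0],[21,3],[26,8],[31,15],[44,0],[46,13],[50,0]]
[[1,19],[6,0],[20,10],[31,15],[44,0],[46,13],[50,0]]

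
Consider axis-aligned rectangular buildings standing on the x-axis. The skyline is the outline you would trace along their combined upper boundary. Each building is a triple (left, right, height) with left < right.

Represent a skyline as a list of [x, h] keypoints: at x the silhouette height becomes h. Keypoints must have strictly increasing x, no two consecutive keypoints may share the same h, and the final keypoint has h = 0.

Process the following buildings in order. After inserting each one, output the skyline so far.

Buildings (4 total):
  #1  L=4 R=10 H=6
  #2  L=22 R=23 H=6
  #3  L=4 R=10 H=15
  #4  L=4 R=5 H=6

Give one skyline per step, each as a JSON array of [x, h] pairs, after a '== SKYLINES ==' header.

== SKYLINES ==
[[4,6],[10,0]]
[[4,6],[10,0],[22,6],[23,0]]
[[4,15],[10,0],[22,6],[23,0]]
[[4,15],[10,0],[22,6],[23,0]]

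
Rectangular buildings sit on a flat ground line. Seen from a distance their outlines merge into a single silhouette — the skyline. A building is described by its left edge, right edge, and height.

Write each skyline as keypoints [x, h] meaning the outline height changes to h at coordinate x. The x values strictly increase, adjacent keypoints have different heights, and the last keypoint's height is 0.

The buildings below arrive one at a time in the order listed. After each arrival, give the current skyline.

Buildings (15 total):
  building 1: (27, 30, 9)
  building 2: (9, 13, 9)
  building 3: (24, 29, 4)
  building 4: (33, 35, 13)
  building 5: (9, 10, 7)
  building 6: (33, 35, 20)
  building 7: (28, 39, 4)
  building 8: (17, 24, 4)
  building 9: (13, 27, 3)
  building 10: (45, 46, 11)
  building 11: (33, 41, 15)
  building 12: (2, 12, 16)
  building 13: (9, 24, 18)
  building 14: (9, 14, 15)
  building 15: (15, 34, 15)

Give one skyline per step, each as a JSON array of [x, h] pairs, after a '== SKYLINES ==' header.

== SKYLINES ==
[[27,9],[30,0]]
[[9,9],[13,0],[27,9],[30,0]]
[[9,9],[13,0],[24,4],[27,9],[30,0]]
[[9,9],[13,0],[24,4],[27,9],[30,0],[33,13],[35,0]]
[[9,9],[13,0],[24,4],[27,9],[30,0],[33,13],[35,0]]
[[9,9],[13,0],[24,4],[27,9],[30,0],[33,20],[35,0]]
[[9,9],[13,0],[24,4],[27,9],[30,4],[33,20],[35,4],[39,0]]
[[9,9],[13,0],[17,4],[27,9],[30,4],[33,20],[35,4],[39,0]]
[[9,9],[13,3],[17,4],[27,9],[30,4],[33,20],[35,4],[39,0]]
[[9,9],[13,3],[17,4],[27,9],[30,4],[33,20],[35,4],[39,0],[45,11],[46,0]]
[[9,9],[13,3],[17,4],[27,9],[30,4],[33,20],[35,15],[41,0],[45,11],[46,0]]
[[2,16],[12,9],[13,3],[17,4],[27,9],[30,4],[33,20],[35,15],[41,0],[45,11],[46,0]]
[[2,16],[9,18],[24,4],[27,9],[30,4],[33,20],[35,15],[41,0],[45,11],[46,0]]
[[2,16],[9,18],[24,4],[27,9],[30,4],[33,20],[35,15],[41,0],[45,11],[46,0]]
[[2,16],[9,18],[24,15],[33,20],[35,15],[41,0],[45,11],[46,0]]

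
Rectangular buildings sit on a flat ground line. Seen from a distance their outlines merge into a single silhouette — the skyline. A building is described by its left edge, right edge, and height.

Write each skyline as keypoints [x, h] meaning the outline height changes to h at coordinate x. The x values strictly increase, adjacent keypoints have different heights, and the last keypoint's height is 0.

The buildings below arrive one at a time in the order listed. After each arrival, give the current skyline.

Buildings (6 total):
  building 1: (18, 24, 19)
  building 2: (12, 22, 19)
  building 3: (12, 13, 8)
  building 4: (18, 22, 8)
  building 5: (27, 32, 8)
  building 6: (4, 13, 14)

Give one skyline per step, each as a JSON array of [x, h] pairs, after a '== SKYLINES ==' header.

== SKYLINES ==
[[18,19],[24,0]]
[[12,19],[24,0]]
[[12,19],[24,0]]
[[12,19],[24,0]]
[[12,19],[24,0],[27,8],[32,0]]
[[4,14],[12,19],[24,0],[27,8],[32,0]]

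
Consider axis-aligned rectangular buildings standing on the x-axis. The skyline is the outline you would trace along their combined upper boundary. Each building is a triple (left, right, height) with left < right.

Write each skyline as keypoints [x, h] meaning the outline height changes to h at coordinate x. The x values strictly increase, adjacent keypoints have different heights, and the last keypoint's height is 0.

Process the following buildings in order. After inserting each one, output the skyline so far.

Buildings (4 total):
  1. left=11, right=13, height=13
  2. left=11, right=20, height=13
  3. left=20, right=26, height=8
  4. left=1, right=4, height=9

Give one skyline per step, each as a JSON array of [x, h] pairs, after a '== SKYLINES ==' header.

== SKYLINES ==
[[11,13],[13,0]]
[[11,13],[20,0]]
[[11,13],[20,8],[26,0]]
[[1,9],[4,0],[11,13],[20,8],[26,0]]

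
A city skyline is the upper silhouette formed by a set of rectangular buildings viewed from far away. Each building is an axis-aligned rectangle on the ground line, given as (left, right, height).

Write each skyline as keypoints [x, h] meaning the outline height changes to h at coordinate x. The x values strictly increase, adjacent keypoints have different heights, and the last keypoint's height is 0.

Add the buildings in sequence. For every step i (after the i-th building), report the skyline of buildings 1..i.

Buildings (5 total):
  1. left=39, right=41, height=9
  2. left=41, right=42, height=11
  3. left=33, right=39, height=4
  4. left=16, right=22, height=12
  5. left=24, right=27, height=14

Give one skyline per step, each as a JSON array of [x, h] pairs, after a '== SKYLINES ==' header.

== SKYLINES ==
[[39,9],[41,0]]
[[39,9],[41,11],[42,0]]
[[33,4],[39,9],[41,11],[42,0]]
[[16,12],[22,0],[33,4],[39,9],[41,11],[42,0]]
[[16,12],[22,0],[24,14],[27,0],[33,4],[39,9],[41,11],[42,0]]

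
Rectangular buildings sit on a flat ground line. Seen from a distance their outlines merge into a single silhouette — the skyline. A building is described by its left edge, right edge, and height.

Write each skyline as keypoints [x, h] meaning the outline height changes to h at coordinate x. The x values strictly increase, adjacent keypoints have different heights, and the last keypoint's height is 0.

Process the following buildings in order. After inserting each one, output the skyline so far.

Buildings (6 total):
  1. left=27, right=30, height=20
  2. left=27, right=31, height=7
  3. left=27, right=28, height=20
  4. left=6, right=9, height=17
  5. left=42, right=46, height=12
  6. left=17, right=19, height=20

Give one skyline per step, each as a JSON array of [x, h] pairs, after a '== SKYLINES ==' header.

== SKYLINES ==
[[27,20],[30,0]]
[[27,20],[30,7],[31,0]]
[[27,20],[30,7],[31,0]]
[[6,17],[9,0],[27,20],[30,7],[31,0]]
[[6,17],[9,0],[27,20],[30,7],[31,0],[42,12],[46,0]]
[[6,17],[9,0],[17,20],[19,0],[27,20],[30,7],[31,0],[42,12],[46,0]]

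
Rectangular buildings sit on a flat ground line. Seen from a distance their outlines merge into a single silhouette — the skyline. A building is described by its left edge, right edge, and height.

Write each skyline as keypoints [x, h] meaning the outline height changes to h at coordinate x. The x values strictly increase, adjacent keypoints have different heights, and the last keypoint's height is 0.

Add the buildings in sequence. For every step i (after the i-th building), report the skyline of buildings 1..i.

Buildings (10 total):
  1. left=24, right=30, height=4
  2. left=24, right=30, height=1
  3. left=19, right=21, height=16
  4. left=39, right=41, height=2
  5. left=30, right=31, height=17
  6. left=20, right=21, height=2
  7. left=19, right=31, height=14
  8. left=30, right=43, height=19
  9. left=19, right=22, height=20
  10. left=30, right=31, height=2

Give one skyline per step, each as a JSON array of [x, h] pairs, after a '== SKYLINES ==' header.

== SKYLINES ==
[[24,4],[30,0]]
[[24,4],[30,0]]
[[19,16],[21,0],[24,4],[30,0]]
[[19,16],[21,0],[24,4],[30,0],[39,2],[41,0]]
[[19,16],[21,0],[24,4],[30,17],[31,0],[39,2],[41,0]]
[[19,16],[21,0],[24,4],[30,17],[31,0],[39,2],[41,0]]
[[19,16],[21,14],[30,17],[31,0],[39,2],[41,0]]
[[19,16],[21,14],[30,19],[43,0]]
[[19,20],[22,14],[30,19],[43,0]]
[[19,20],[22,14],[30,19],[43,0]]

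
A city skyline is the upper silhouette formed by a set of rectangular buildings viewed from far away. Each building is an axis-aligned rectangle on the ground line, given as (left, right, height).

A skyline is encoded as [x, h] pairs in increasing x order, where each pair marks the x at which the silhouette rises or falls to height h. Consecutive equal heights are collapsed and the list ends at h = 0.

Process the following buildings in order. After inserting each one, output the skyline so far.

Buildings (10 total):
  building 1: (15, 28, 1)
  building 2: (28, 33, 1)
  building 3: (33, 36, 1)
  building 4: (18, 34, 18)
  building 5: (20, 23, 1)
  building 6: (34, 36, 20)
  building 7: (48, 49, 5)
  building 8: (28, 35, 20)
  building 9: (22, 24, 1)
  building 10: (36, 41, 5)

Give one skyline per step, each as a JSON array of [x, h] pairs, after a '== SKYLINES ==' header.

== SKYLINES ==
[[15,1],[28,0]]
[[15,1],[33,0]]
[[15,1],[36,0]]
[[15,1],[18,18],[34,1],[36,0]]
[[15,1],[18,18],[34,1],[36,0]]
[[15,1],[18,18],[34,20],[36,0]]
[[15,1],[18,18],[34,20],[36,0],[48,5],[49,0]]
[[15,1],[18,18],[28,20],[36,0],[48,5],[49,0]]
[[15,1],[18,18],[28,20],[36,0],[48,5],[49,0]]
[[15,1],[18,18],[28,20],[36,5],[41,0],[48,5],[49,0]]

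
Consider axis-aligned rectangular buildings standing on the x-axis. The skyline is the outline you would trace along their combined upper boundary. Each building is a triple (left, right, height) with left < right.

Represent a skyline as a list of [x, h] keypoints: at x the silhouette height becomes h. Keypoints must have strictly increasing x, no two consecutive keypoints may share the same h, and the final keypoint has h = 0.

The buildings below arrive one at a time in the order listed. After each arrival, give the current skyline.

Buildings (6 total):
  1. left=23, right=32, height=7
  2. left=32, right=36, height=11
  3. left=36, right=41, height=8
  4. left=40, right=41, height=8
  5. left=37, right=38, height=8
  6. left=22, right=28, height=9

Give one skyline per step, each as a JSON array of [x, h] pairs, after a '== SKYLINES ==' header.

== SKYLINES ==
[[23,7],[32,0]]
[[23,7],[32,11],[36,0]]
[[23,7],[32,11],[36,8],[41,0]]
[[23,7],[32,11],[36,8],[41,0]]
[[23,7],[32,11],[36,8],[41,0]]
[[22,9],[28,7],[32,11],[36,8],[41,0]]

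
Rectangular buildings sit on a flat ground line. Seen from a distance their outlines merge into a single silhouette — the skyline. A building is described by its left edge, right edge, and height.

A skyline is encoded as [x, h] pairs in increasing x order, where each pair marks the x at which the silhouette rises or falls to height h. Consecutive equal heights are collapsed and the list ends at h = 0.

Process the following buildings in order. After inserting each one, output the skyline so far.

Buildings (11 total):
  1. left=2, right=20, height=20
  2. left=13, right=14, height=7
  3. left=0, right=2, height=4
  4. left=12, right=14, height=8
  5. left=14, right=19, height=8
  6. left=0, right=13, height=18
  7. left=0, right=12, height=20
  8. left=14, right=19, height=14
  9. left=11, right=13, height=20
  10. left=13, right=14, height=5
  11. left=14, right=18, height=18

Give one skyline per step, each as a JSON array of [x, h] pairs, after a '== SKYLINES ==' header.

== SKYLINES ==
[[2,20],[20,0]]
[[2,20],[20,0]]
[[0,4],[2,20],[20,0]]
[[0,4],[2,20],[20,0]]
[[0,4],[2,20],[20,0]]
[[0,18],[2,20],[20,0]]
[[0,20],[20,0]]
[[0,20],[20,0]]
[[0,20],[20,0]]
[[0,20],[20,0]]
[[0,20],[20,0]]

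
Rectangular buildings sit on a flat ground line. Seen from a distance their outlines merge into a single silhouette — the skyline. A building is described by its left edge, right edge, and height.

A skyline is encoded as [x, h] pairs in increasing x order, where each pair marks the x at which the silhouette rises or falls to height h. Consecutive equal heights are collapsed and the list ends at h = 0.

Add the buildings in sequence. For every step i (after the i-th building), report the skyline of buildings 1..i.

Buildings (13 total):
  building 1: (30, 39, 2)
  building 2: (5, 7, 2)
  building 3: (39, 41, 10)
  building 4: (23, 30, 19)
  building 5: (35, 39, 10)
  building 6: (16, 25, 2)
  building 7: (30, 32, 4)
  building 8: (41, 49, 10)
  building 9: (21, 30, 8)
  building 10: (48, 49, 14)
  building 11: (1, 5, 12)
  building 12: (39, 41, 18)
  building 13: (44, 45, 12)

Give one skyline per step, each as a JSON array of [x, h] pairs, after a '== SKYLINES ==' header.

== SKYLINES ==
[[30,2],[39,0]]
[[5,2],[7,0],[30,2],[39,0]]
[[5,2],[7,0],[30,2],[39,10],[41,0]]
[[5,2],[7,0],[23,19],[30,2],[39,10],[41,0]]
[[5,2],[7,0],[23,19],[30,2],[35,10],[41,0]]
[[5,2],[7,0],[16,2],[23,19],[30,2],[35,10],[41,0]]
[[5,2],[7,0],[16,2],[23,19],[30,4],[32,2],[35,10],[41,0]]
[[5,2],[7,0],[16,2],[23,19],[30,4],[32,2],[35,10],[49,0]]
[[5,2],[7,0],[16,2],[21,8],[23,19],[30,4],[32,2],[35,10],[49,0]]
[[5,2],[7,0],[16,2],[21,8],[23,19],[30,4],[32,2],[35,10],[48,14],[49,0]]
[[1,12],[5,2],[7,0],[16,2],[21,8],[23,19],[30,4],[32,2],[35,10],[48,14],[49,0]]
[[1,12],[5,2],[7,0],[16,2],[21,8],[23,19],[30,4],[32,2],[35,10],[39,18],[41,10],[48,14],[49,0]]
[[1,12],[5,2],[7,0],[16,2],[21,8],[23,19],[30,4],[32,2],[35,10],[39,18],[41,10],[44,12],[45,10],[48,14],[49,0]]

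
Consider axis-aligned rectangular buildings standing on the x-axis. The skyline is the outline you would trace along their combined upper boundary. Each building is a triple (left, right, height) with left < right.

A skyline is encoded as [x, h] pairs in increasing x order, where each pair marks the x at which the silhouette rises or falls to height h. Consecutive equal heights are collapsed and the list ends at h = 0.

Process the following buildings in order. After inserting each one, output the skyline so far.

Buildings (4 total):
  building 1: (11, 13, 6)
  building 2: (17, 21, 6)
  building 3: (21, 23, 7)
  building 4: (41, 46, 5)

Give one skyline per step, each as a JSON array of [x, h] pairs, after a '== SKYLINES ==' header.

== SKYLINES ==
[[11,6],[13,0]]
[[11,6],[13,0],[17,6],[21,0]]
[[11,6],[13,0],[17,6],[21,7],[23,0]]
[[11,6],[13,0],[17,6],[21,7],[23,0],[41,5],[46,0]]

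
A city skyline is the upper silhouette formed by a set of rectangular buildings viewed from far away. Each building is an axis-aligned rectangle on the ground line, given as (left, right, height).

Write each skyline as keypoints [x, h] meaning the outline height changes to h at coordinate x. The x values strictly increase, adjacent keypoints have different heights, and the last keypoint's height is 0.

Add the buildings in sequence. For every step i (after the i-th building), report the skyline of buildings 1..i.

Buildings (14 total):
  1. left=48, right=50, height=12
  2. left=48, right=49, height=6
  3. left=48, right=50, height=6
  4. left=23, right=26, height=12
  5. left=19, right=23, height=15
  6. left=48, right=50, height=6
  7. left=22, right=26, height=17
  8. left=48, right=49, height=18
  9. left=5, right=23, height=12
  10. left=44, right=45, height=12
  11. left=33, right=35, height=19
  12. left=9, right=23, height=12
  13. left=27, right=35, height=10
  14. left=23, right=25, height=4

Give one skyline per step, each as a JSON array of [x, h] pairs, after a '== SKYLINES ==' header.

== SKYLINES ==
[[48,12],[50,0]]
[[48,12],[50,0]]
[[48,12],[50,0]]
[[23,12],[26,0],[48,12],[50,0]]
[[19,15],[23,12],[26,0],[48,12],[50,0]]
[[19,15],[23,12],[26,0],[48,12],[50,0]]
[[19,15],[22,17],[26,0],[48,12],[50,0]]
[[19,15],[22,17],[26,0],[48,18],[49,12],[50,0]]
[[5,12],[19,15],[22,17],[26,0],[48,18],[49,12],[50,0]]
[[5,12],[19,15],[22,17],[26,0],[44,12],[45,0],[48,18],[49,12],[50,0]]
[[5,12],[19,15],[22,17],[26,0],[33,19],[35,0],[44,12],[45,0],[48,18],[49,12],[50,0]]
[[5,12],[19,15],[22,17],[26,0],[33,19],[35,0],[44,12],[45,0],[48,18],[49,12],[50,0]]
[[5,12],[19,15],[22,17],[26,0],[27,10],[33,19],[35,0],[44,12],[45,0],[48,18],[49,12],[50,0]]
[[5,12],[19,15],[22,17],[26,0],[27,10],[33,19],[35,0],[44,12],[45,0],[48,18],[49,12],[50,0]]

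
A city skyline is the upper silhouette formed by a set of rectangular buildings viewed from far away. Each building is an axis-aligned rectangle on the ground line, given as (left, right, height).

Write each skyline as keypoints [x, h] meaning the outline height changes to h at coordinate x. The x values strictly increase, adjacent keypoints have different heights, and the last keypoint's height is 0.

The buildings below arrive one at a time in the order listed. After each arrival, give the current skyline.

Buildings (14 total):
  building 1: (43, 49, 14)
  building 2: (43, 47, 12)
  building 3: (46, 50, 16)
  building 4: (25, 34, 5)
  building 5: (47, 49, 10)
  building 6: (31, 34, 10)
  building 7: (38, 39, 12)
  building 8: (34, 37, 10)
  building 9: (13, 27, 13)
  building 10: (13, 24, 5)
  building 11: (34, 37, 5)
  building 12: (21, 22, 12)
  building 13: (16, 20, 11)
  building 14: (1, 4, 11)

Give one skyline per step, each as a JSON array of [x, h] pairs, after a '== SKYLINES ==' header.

== SKYLINES ==
[[43,14],[49,0]]
[[43,14],[49,0]]
[[43,14],[46,16],[50,0]]
[[25,5],[34,0],[43,14],[46,16],[50,0]]
[[25,5],[34,0],[43,14],[46,16],[50,0]]
[[25,5],[31,10],[34,0],[43,14],[46,16],[50,0]]
[[25,5],[31,10],[34,0],[38,12],[39,0],[43,14],[46,16],[50,0]]
[[25,5],[31,10],[37,0],[38,12],[39,0],[43,14],[46,16],[50,0]]
[[13,13],[27,5],[31,10],[37,0],[38,12],[39,0],[43,14],[46,16],[50,0]]
[[13,13],[27,5],[31,10],[37,0],[38,12],[39,0],[43,14],[46,16],[50,0]]
[[13,13],[27,5],[31,10],[37,0],[38,12],[39,0],[43,14],[46,16],[50,0]]
[[13,13],[27,5],[31,10],[37,0],[38,12],[39,0],[43,14],[46,16],[50,0]]
[[13,13],[27,5],[31,10],[37,0],[38,12],[39,0],[43,14],[46,16],[50,0]]
[[1,11],[4,0],[13,13],[27,5],[31,10],[37,0],[38,12],[39,0],[43,14],[46,16],[50,0]]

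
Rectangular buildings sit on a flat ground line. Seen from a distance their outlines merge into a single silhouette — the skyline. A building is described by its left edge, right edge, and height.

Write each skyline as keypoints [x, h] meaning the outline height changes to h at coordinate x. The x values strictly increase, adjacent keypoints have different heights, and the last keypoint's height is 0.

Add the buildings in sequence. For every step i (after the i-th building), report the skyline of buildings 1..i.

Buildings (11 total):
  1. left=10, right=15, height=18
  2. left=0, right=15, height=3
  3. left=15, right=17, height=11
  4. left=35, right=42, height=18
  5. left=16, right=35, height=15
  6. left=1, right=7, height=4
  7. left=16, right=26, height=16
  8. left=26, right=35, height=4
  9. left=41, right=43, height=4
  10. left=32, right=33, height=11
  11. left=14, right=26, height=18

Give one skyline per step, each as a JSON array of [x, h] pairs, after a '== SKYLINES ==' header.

== SKYLINES ==
[[10,18],[15,0]]
[[0,3],[10,18],[15,0]]
[[0,3],[10,18],[15,11],[17,0]]
[[0,3],[10,18],[15,11],[17,0],[35,18],[42,0]]
[[0,3],[10,18],[15,11],[16,15],[35,18],[42,0]]
[[0,3],[1,4],[7,3],[10,18],[15,11],[16,15],[35,18],[42,0]]
[[0,3],[1,4],[7,3],[10,18],[15,11],[16,16],[26,15],[35,18],[42,0]]
[[0,3],[1,4],[7,3],[10,18],[15,11],[16,16],[26,15],[35,18],[42,0]]
[[0,3],[1,4],[7,3],[10,18],[15,11],[16,16],[26,15],[35,18],[42,4],[43,0]]
[[0,3],[1,4],[7,3],[10,18],[15,11],[16,16],[26,15],[35,18],[42,4],[43,0]]
[[0,3],[1,4],[7,3],[10,18],[26,15],[35,18],[42,4],[43,0]]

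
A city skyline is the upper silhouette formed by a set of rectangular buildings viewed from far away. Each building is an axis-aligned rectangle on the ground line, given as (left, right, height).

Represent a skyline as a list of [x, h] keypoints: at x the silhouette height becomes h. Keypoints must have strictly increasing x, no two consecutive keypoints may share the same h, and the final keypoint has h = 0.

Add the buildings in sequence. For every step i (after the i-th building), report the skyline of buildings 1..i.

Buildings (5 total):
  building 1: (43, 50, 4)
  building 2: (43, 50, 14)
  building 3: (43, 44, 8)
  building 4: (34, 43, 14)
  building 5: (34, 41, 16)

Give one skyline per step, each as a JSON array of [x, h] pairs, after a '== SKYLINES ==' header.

== SKYLINES ==
[[43,4],[50,0]]
[[43,14],[50,0]]
[[43,14],[50,0]]
[[34,14],[50,0]]
[[34,16],[41,14],[50,0]]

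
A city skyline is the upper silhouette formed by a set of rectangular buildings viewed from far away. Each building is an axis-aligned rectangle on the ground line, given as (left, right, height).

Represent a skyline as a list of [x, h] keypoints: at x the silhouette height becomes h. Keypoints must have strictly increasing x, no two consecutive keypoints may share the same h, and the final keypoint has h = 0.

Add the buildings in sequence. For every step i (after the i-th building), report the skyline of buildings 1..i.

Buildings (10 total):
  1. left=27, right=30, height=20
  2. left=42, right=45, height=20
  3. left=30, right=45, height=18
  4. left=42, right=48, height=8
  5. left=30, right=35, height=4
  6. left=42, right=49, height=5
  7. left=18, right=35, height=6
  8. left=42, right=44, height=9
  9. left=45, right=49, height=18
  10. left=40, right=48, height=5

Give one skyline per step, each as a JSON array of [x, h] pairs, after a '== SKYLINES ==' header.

== SKYLINES ==
[[27,20],[30,0]]
[[27,20],[30,0],[42,20],[45,0]]
[[27,20],[30,18],[42,20],[45,0]]
[[27,20],[30,18],[42,20],[45,8],[48,0]]
[[27,20],[30,18],[42,20],[45,8],[48,0]]
[[27,20],[30,18],[42,20],[45,8],[48,5],[49,0]]
[[18,6],[27,20],[30,18],[42,20],[45,8],[48,5],[49,0]]
[[18,6],[27,20],[30,18],[42,20],[45,8],[48,5],[49,0]]
[[18,6],[27,20],[30,18],[42,20],[45,18],[49,0]]
[[18,6],[27,20],[30,18],[42,20],[45,18],[49,0]]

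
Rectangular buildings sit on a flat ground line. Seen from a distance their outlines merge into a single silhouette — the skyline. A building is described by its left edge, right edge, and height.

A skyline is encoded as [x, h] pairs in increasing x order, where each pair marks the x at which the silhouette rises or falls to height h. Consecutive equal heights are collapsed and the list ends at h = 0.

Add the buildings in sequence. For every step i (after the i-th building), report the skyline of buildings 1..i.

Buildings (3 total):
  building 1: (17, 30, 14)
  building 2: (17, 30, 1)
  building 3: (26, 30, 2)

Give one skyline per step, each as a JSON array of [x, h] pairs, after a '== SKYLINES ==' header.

== SKYLINES ==
[[17,14],[30,0]]
[[17,14],[30,0]]
[[17,14],[30,0]]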